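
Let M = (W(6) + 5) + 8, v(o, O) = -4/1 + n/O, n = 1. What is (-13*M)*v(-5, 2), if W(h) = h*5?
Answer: 3913/2 ≈ 1956.5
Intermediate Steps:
W(h) = 5*h
v(o, O) = -4 + 1/O (v(o, O) = -4/1 + 1/O = -4*1 + 1/O = -4 + 1/O)
M = 43 (M = (5*6 + 5) + 8 = (30 + 5) + 8 = 35 + 8 = 43)
(-13*M)*v(-5, 2) = (-13*43)*(-4 + 1/2) = -559*(-4 + ½) = -559*(-7/2) = 3913/2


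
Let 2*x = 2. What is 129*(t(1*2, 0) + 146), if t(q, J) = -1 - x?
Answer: 18576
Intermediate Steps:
x = 1 (x = (1/2)*2 = 1)
t(q, J) = -2 (t(q, J) = -1 - 1*1 = -1 - 1 = -2)
129*(t(1*2, 0) + 146) = 129*(-2 + 146) = 129*144 = 18576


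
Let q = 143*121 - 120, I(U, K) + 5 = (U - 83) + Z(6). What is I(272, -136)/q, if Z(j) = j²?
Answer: 220/17183 ≈ 0.012803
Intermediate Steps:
I(U, K) = -52 + U (I(U, K) = -5 + ((U - 83) + 6²) = -5 + ((-83 + U) + 36) = -5 + (-47 + U) = -52 + U)
q = 17183 (q = 17303 - 120 = 17183)
I(272, -136)/q = (-52 + 272)/17183 = 220*(1/17183) = 220/17183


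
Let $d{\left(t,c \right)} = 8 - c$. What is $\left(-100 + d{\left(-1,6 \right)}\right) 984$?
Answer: $-96432$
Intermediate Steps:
$\left(-100 + d{\left(-1,6 \right)}\right) 984 = \left(-100 + \left(8 - 6\right)\right) 984 = \left(-100 + 2\right) 984 = \left(-98\right) 984 = -96432$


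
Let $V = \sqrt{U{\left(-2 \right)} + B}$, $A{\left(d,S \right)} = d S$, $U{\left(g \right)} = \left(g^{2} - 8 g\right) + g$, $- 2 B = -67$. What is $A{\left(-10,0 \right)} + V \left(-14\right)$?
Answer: $- 7 \sqrt{206} \approx -100.47$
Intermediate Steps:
$B = \frac{67}{2}$ ($B = \left(- \frac{1}{2}\right) \left(-67\right) = \frac{67}{2} \approx 33.5$)
$U{\left(g \right)} = g^{2} - 7 g$
$A{\left(d,S \right)} = S d$
$V = \frac{\sqrt{206}}{2}$ ($V = \sqrt{- 2 \left(-7 - 2\right) + \frac{67}{2}} = \sqrt{\left(-2\right) \left(-9\right) + \frac{67}{2}} = \sqrt{18 + \frac{67}{2}} = \sqrt{\frac{103}{2}} = \frac{\sqrt{206}}{2} \approx 7.1764$)
$A{\left(-10,0 \right)} + V \left(-14\right) = 0 \left(-10\right) + \frac{\sqrt{206}}{2} \left(-14\right) = 0 - 7 \sqrt{206} = - 7 \sqrt{206}$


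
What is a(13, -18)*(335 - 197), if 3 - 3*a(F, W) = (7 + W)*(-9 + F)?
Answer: 2162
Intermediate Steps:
a(F, W) = 1 - (-9 + F)*(7 + W)/3 (a(F, W) = 1 - (7 + W)*(-9 + F)/3 = 1 - (-9 + F)*(7 + W)/3)
a(13, -18)*(335 - 197) = (22 + 3*(-18) - 7/3*13 - ⅓*13*(-18))*(335 - 197) = (22 - 54 - 91/3 + 78)*138 = (47/3)*138 = 2162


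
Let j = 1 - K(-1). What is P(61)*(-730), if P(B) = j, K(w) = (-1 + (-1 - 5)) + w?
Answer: -6570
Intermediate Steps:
K(w) = -7 + w (K(w) = (-1 - 6) + w = -7 + w)
j = 9 (j = 1 - (-7 - 1) = 1 - 1*(-8) = 1 + 8 = 9)
P(B) = 9
P(61)*(-730) = 9*(-730) = -6570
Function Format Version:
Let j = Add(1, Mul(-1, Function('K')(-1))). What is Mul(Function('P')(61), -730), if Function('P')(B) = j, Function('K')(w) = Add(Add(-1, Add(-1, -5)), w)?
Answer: -6570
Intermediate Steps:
Function('K')(w) = Add(-7, w) (Function('K')(w) = Add(Add(-1, -6), w) = Add(-7, w))
j = 9 (j = Add(1, Mul(-1, Add(-7, -1))) = Add(1, Mul(-1, -8)) = Add(1, 8) = 9)
Function('P')(B) = 9
Mul(Function('P')(61), -730) = Mul(9, -730) = -6570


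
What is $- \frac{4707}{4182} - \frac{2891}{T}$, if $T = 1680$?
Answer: $- \frac{476141}{167280} \approx -2.8464$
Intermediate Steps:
$- \frac{4707}{4182} - \frac{2891}{T} = - \frac{4707}{4182} - \frac{2891}{1680} = \left(-4707\right) \frac{1}{4182} - \frac{413}{240} = - \frac{1569}{1394} - \frac{413}{240} = - \frac{476141}{167280}$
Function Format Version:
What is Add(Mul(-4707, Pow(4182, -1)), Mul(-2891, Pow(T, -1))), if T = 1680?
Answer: Rational(-476141, 167280) ≈ -2.8464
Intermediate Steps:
Add(Mul(-4707, Pow(4182, -1)), Mul(-2891, Pow(T, -1))) = Add(Mul(-4707, Pow(4182, -1)), Mul(-2891, Pow(1680, -1))) = Add(Mul(-4707, Rational(1, 4182)), Mul(-2891, Rational(1, 1680))) = Add(Rational(-1569, 1394), Rational(-413, 240)) = Rational(-476141, 167280)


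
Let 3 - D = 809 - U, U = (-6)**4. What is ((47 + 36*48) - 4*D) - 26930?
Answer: -27115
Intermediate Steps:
U = 1296
D = 490 (D = 3 - (809 - 1*1296) = 3 - (809 - 1296) = 3 - 1*(-487) = 3 + 487 = 490)
((47 + 36*48) - 4*D) - 26930 = ((47 + 36*48) - 4*490) - 26930 = ((47 + 1728) - 1960) - 26930 = (1775 - 1960) - 26930 = -185 - 26930 = -27115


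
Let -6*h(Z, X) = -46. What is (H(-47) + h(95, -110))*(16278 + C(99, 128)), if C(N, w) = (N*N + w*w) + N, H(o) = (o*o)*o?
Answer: -13255764652/3 ≈ -4.4186e+9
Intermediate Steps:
H(o) = o³ (H(o) = o²*o = o³)
h(Z, X) = 23/3 (h(Z, X) = -⅙*(-46) = 23/3)
C(N, w) = N + N² + w² (C(N, w) = (N² + w²) + N = N + N² + w²)
(H(-47) + h(95, -110))*(16278 + C(99, 128)) = ((-47)³ + 23/3)*(16278 + (99 + 99² + 128²)) = (-103823 + 23/3)*(16278 + (99 + 9801 + 16384)) = -311446*(16278 + 26284)/3 = -311446/3*42562 = -13255764652/3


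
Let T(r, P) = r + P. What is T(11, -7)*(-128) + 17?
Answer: -495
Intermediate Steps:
T(r, P) = P + r
T(11, -7)*(-128) + 17 = (-7 + 11)*(-128) + 17 = 4*(-128) + 17 = -512 + 17 = -495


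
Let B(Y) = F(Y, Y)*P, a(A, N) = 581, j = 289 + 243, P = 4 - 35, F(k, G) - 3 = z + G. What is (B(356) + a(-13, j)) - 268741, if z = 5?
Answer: -279444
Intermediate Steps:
F(k, G) = 8 + G (F(k, G) = 3 + (5 + G) = 8 + G)
P = -31
j = 532
B(Y) = -248 - 31*Y (B(Y) = (8 + Y)*(-31) = -248 - 31*Y)
(B(356) + a(-13, j)) - 268741 = ((-248 - 31*356) + 581) - 268741 = ((-248 - 11036) + 581) - 268741 = (-11284 + 581) - 268741 = -10703 - 268741 = -279444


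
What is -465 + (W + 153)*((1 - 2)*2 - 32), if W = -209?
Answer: 1439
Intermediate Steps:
-465 + (W + 153)*((1 - 2)*2 - 32) = -465 + (-209 + 153)*((1 - 2)*2 - 32) = -465 - 56*(-1*2 - 32) = -465 - 56*(-2 - 32) = -465 - 56*(-34) = -465 + 1904 = 1439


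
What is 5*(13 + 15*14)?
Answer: 1115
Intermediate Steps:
5*(13 + 15*14) = 5*(13 + 210) = 5*223 = 1115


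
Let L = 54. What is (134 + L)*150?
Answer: 28200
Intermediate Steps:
(134 + L)*150 = (134 + 54)*150 = 188*150 = 28200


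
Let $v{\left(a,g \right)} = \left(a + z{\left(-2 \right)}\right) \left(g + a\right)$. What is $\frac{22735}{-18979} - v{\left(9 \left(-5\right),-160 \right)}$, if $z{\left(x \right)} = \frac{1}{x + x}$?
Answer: $- \frac{704306735}{75916} \approx -9277.5$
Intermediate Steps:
$z{\left(x \right)} = \frac{1}{2 x}$
$v{\left(a,g \right)} = \left(- \frac{1}{4} + a\right) \left(a + g\right)$ ($v{\left(a,g \right)} = \left(a + \frac{1}{2 \left(-2\right)}\right) \left(g + a\right) = \left(a + \frac{1}{2} \left(- \frac{1}{2}\right)\right) \left(a + g\right) = \left(a - \frac{1}{4}\right) \left(a + g\right) = \left(- \frac{1}{4} + a\right) \left(a + g\right)$)
$\frac{22735}{-18979} - v{\left(9 \left(-5\right),-160 \right)} = \frac{22735}{-18979} - \left(\left(9 \left(-5\right)\right)^{2} - \frac{9 \left(-5\right)}{4} - -40 + 9 \left(-5\right) \left(-160\right)\right) = 22735 \left(- \frac{1}{18979}\right) - \left(\left(-45\right)^{2} - - \frac{45}{4} + 40 - -7200\right) = - \frac{22735}{18979} - \left(2025 + \frac{45}{4} + 40 + 7200\right) = - \frac{22735}{18979} - \frac{37105}{4} = - \frac{704306735}{75916}$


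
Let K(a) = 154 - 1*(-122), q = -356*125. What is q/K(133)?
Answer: -11125/69 ≈ -161.23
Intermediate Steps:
q = -44500
K(a) = 276 (K(a) = 154 + 122 = 276)
q/K(133) = -44500/276 = -44500*1/276 = -11125/69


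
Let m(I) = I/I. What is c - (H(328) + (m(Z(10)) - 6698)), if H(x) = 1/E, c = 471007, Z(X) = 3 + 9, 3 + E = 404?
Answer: 191559303/401 ≈ 4.7770e+5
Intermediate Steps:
E = 401 (E = -3 + 404 = 401)
Z(X) = 12
H(x) = 1/401
m(I) = 1
c - (H(328) + (m(Z(10)) - 6698)) = 471007 - (1/401 + (1 - 6698)) = 471007 - (1/401 - 6697) = 471007 - 1*(-2685496/401) = 471007 + 2685496/401 = 191559303/401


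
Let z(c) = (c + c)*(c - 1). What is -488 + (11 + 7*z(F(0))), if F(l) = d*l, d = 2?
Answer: -477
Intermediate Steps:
F(l) = 2*l
z(c) = 2*c*(-1 + c) (z(c) = (2*c)*(-1 + c) = 2*c*(-1 + c))
-488 + (11 + 7*z(F(0))) = -488 + (11 + 7*(2*(2*0)*(-1 + 2*0))) = -488 + (11 + 7*(2*0*(-1 + 0))) = -488 + (11 + 7*(2*0*(-1))) = -488 + (11 + 7*0) = -488 + (11 + 0) = -488 + 11 = -477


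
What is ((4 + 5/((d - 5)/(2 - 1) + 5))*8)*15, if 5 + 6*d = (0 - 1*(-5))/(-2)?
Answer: 0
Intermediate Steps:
d = -5/4 (d = -5/6 + ((0 - 1*(-5))/(-2))/6 = -5/6 + ((0 + 5)*(-1/2))/6 = -5/6 + (5*(-1/2))/6 = -5/6 + (1/6)*(-5/2) = -5/6 - 5/12 = -5/4 ≈ -1.2500)
((4 + 5/((d - 5)/(2 - 1) + 5))*8)*15 = ((4 + 5/((-5/4 - 5)/(2 - 1) + 5))*8)*15 = ((4 + 5/(-25/4/1 + 5))*8)*15 = ((4 + 5/(-25/4*1 + 5))*8)*15 = ((4 + 5/(-25/4 + 5))*8)*15 = ((4 + 5/(-5/4))*8)*15 = ((4 + 5*(-4/5))*8)*15 = ((4 - 4)*8)*15 = (0*8)*15 = 0*15 = 0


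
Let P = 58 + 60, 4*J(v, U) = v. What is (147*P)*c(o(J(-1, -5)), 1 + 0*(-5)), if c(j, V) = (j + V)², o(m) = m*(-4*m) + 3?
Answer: 1951425/8 ≈ 2.4393e+5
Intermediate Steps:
J(v, U) = v/4
o(m) = 3 - 4*m² (o(m) = -4*m² + 3 = 3 - 4*m²)
P = 118
c(j, V) = (V + j)²
(147*P)*c(o(J(-1, -5)), 1 + 0*(-5)) = (147*118)*((1 + 0*(-5)) + (3 - 4*((¼)*(-1))²))² = 17346*((1 + 0) + (3 - 4*(-¼)²))² = 17346*(1 + (3 - 4*1/16))² = 17346*(1 + (3 - ¼))² = 17346*(1 + 11/4)² = 17346*(15/4)² = 17346*(225/16) = 1951425/8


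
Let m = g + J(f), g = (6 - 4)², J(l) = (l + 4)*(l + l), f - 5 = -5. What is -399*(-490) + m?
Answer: 195514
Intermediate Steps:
f = 0 (f = 5 - 5 = 0)
J(l) = 2*l*(4 + l) (J(l) = (4 + l)*(2*l) = 2*l*(4 + l))
g = 4 (g = 2² = 4)
m = 4 (m = 4 + 2*0*(4 + 0) = 4 + 2*0*4 = 4 + 0 = 4)
-399*(-490) + m = -399*(-490) + 4 = 195510 + 4 = 195514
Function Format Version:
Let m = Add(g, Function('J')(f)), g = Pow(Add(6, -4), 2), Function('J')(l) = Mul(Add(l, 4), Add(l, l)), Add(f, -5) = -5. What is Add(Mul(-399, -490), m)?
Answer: 195514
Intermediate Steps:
f = 0 (f = Add(5, -5) = 0)
Function('J')(l) = Mul(2, l, Add(4, l)) (Function('J')(l) = Mul(Add(4, l), Mul(2, l)) = Mul(2, l, Add(4, l)))
g = 4 (g = Pow(2, 2) = 4)
m = 4 (m = Add(4, Mul(2, 0, Add(4, 0))) = Add(4, Mul(2, 0, 4)) = Add(4, 0) = 4)
Add(Mul(-399, -490), m) = Add(Mul(-399, -490), 4) = Add(195510, 4) = 195514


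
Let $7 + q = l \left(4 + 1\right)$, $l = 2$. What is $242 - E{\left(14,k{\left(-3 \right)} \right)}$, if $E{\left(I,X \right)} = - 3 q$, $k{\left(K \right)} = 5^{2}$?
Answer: $251$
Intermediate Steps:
$k{\left(K \right)} = 25$
$q = 3$ ($q = -7 + 2 \left(4 + 1\right) = -7 + 2 \cdot 5 = -7 + 10 = 3$)
$E{\left(I,X \right)} = -9$ ($E{\left(I,X \right)} = \left(-3\right) 3 = -9$)
$242 - E{\left(14,k{\left(-3 \right)} \right)} = 242 - -9 = 242 + 9 = 251$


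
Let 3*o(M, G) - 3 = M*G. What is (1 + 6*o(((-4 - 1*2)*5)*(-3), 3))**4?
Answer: 89526025681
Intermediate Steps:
o(M, G) = 1 + G*M/3 (o(M, G) = 1 + (M*G)/3 = 1 + (G*M)/3 = 1 + G*M/3)
(1 + 6*o(((-4 - 1*2)*5)*(-3), 3))**4 = (1 + 6*(1 + (1/3)*3*(((-4 - 1*2)*5)*(-3))))**4 = (1 + 6*(1 + (1/3)*3*(((-4 - 2)*5)*(-3))))**4 = (1 + 6*(1 + (1/3)*3*(-6*5*(-3))))**4 = (1 + 6*(1 + (1/3)*3*(-30*(-3))))**4 = (1 + 6*(1 + (1/3)*3*90))**4 = (1 + 6*(1 + 90))**4 = (1 + 6*91)**4 = (1 + 546)**4 = 547**4 = 89526025681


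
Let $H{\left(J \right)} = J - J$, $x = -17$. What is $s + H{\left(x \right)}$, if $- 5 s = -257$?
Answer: $\frac{257}{5} \approx 51.4$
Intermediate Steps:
$H{\left(J \right)} = 0$
$s = \frac{257}{5}$ ($s = \left(- \frac{1}{5}\right) \left(-257\right) = \frac{257}{5} \approx 51.4$)
$s + H{\left(x \right)} = \frac{257}{5} + 0 = \frac{257}{5}$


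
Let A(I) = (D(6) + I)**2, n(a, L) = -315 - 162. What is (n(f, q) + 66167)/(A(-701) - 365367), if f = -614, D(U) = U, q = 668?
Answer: 32845/58829 ≈ 0.55831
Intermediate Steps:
n(a, L) = -477
A(I) = (6 + I)**2
(n(f, q) + 66167)/(A(-701) - 365367) = (-477 + 66167)/((6 - 701)**2 - 365367) = 65690/((-695)**2 - 365367) = 65690/(483025 - 365367) = 65690/117658 = 65690*(1/117658) = 32845/58829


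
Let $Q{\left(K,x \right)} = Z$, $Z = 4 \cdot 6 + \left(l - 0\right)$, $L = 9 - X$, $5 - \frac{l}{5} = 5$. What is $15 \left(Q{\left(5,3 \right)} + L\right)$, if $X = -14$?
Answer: $705$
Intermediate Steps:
$l = 0$ ($l = 25 - 25 = 0$)
$L = 23$ ($L = 9 - -14 = 9 + 14 = 23$)
$Z = 24$ ($Z = 4 \cdot 6 + \left(0 - 0\right) = 24 + \left(0 + 0\right) = 24 + 0 = 24$)
$Q{\left(K,x \right)} = 24$
$15 \left(Q{\left(5,3 \right)} + L\right) = 15 \left(24 + 23\right) = 15 \cdot 47 = 705$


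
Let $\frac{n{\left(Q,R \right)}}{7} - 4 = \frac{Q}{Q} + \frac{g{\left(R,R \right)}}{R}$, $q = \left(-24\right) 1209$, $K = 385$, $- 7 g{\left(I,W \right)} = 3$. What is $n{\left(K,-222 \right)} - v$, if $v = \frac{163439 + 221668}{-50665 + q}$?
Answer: $\frac{234951389}{5896394} \approx 39.847$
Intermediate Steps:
$g{\left(I,W \right)} = - \frac{3}{7}$ ($g{\left(I,W \right)} = \left(- \frac{1}{7}\right) 3 = - \frac{3}{7}$)
$q = -29016$
$n{\left(Q,R \right)} = 35 - \frac{3}{R}$ ($n{\left(Q,R \right)} = 28 + 7 \left(\frac{Q}{Q} - \frac{3}{7 R}\right) = 28 + 7 \left(1 - \frac{3}{7 R}\right) = 28 + \left(7 - \frac{3}{R}\right) = 35 - \frac{3}{R}$)
$v = - \frac{385107}{79681}$ ($v = \frac{163439 + 221668}{-50665 - 29016} = \frac{385107}{-79681} = 385107 \left(- \frac{1}{79681}\right) = - \frac{385107}{79681} \approx -4.8331$)
$n{\left(K,-222 \right)} - v = \left(35 - \frac{3}{-222}\right) - - \frac{385107}{79681} = \left(35 - - \frac{1}{74}\right) + \frac{385107}{79681} = \left(35 + \frac{1}{74}\right) + \frac{385107}{79681} = \frac{2591}{74} + \frac{385107}{79681} = \frac{234951389}{5896394}$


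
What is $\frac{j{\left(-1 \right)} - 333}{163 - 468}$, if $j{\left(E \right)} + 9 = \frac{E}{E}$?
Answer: $\frac{341}{305} \approx 1.118$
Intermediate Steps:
$j{\left(E \right)} = -8$ ($j{\left(E \right)} = -9 + \frac{E}{E} = -9 + 1 = -8$)
$\frac{j{\left(-1 \right)} - 333}{163 - 468} = \frac{-8 - 333}{163 - 468} = \frac{-8 - 333}{-305} = \left(- \frac{1}{305}\right) \left(-341\right) = \frac{341}{305}$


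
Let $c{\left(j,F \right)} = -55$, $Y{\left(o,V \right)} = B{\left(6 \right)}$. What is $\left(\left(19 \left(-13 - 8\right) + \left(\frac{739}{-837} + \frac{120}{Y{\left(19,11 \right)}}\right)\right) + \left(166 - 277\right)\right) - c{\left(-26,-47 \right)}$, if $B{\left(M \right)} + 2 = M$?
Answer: $- \frac{356464}{837} \approx -425.88$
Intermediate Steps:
$B{\left(M \right)} = -2 + M$
$Y{\left(o,V \right)} = 4$ ($Y{\left(o,V \right)} = -2 + 6 = 4$)
$\left(\left(19 \left(-13 - 8\right) + \left(\frac{739}{-837} + \frac{120}{Y{\left(19,11 \right)}}\right)\right) + \left(166 - 277\right)\right) - c{\left(-26,-47 \right)} = \left(\left(19 \left(-13 - 8\right) + \left(\frac{739}{-837} + \frac{120}{4}\right)\right) + \left(166 - 277\right)\right) - -55 = \left(\left(19 \left(-21\right) + \left(739 \left(- \frac{1}{837}\right) + 120 \cdot \frac{1}{4}\right)\right) - 111\right) + 55 = \left(\left(-399 + \left(- \frac{739}{837} + 30\right)\right) - 111\right) + 55 = \left(\left(-399 + \frac{24371}{837}\right) - 111\right) + 55 = \left(- \frac{309592}{837} - 111\right) + 55 = - \frac{402499}{837} + 55 = - \frac{356464}{837}$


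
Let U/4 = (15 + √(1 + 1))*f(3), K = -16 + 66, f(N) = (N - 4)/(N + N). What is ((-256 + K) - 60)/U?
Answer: 5985/223 - 399*√2/223 ≈ 24.308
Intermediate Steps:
f(N) = (-4 + N)/(2*N) (f(N) = (-4 + N)/((2*N)) = (-4 + N)*(1/(2*N)) = (-4 + N)/(2*N))
K = 50
U = -10 - 2*√2/3 (U = 4*((15 + √(1 + 1))*((½)*(-4 + 3)/3)) = 4*((15 + √2)*((½)*(⅓)*(-1))) = 4*((15 + √2)*(-⅙)) = 4*(-5/2 - √2/6) = -10 - 2*√2/3 ≈ -10.943)
((-256 + K) - 60)/U = ((-256 + 50) - 60)/(-10 - 2*√2/3) = (-206 - 60)/(-10 - 2*√2/3) = -266/(-10 - 2*√2/3)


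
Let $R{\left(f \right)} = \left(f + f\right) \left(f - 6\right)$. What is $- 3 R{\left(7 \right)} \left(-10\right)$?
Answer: $420$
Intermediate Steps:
$R{\left(f \right)} = 2 f \left(-6 + f\right)$
$- 3 R{\left(7 \right)} \left(-10\right) = - 3 \cdot 2 \cdot 7 \left(-6 + 7\right) \left(-10\right) = - 3 \cdot 2 \cdot 7 \cdot 1 \left(-10\right) = \left(-3\right) 14 \left(-10\right) = \left(-42\right) \left(-10\right) = 420$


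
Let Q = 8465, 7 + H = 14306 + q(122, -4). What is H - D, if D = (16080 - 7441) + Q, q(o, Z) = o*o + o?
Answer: 12201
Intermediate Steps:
q(o, Z) = o + o² (q(o, Z) = o² + o = o + o²)
H = 29305 (H = -7 + (14306 + 122*(1 + 122)) = -7 + (14306 + 122*123) = -7 + (14306 + 15006) = -7 + 29312 = 29305)
D = 17104 (D = (16080 - 7441) + 8465 = 8639 + 8465 = 17104)
H - D = 29305 - 1*17104 = 29305 - 17104 = 12201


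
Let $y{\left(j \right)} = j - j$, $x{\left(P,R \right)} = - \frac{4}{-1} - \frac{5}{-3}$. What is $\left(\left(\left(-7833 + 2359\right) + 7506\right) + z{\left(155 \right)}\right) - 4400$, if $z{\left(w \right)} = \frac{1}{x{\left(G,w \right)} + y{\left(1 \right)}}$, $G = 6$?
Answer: $- \frac{40253}{17} \approx -2367.8$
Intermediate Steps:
$x{\left(P,R \right)} = \frac{17}{3}$ ($x{\left(P,R \right)} = \left(-4\right) \left(-1\right) - - \frac{5}{3} = 4 + \frac{5}{3} = \frac{17}{3}$)
$y{\left(j \right)} = 0$
$z{\left(w \right)} = \frac{3}{17}$ ($z{\left(w \right)} = \frac{1}{\frac{17}{3} + 0} = \frac{1}{\frac{17}{3}} = \frac{3}{17}$)
$\left(\left(\left(-7833 + 2359\right) + 7506\right) + z{\left(155 \right)}\right) - 4400 = \left(\left(\left(-7833 + 2359\right) + 7506\right) + \frac{3}{17}\right) - 4400 = \left(\left(-5474 + 7506\right) + \frac{3}{17}\right) - 4400 = \left(2032 + \frac{3}{17}\right) - 4400 = \frac{34547}{17} - 4400 = - \frac{40253}{17}$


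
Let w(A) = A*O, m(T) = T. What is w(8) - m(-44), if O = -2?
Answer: 28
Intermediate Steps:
w(A) = -2*A (w(A) = A*(-2) = -2*A)
w(8) - m(-44) = -2*8 - 1*(-44) = -16 + 44 = 28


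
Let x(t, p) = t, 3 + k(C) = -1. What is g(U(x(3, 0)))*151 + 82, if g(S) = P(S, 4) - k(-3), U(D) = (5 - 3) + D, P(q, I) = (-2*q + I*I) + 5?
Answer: 2347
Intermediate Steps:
k(C) = -4 (k(C) = -3 - 1 = -4)
P(q, I) = 5 + I² - 2*q (P(q, I) = (-2*q + I²) + 5 = (I² - 2*q) + 5 = 5 + I² - 2*q)
U(D) = 2 + D
g(S) = 25 - 2*S (g(S) = (5 + 4² - 2*S) - 1*(-4) = (5 + 16 - 2*S) + 4 = (21 - 2*S) + 4 = 25 - 2*S)
g(U(x(3, 0)))*151 + 82 = (25 - 2*(2 + 3))*151 + 82 = (25 - 2*5)*151 + 82 = (25 - 10)*151 + 82 = 15*151 + 82 = 2265 + 82 = 2347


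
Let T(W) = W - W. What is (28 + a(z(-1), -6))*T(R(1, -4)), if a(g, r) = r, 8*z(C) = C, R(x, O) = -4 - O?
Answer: 0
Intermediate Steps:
z(C) = C/8
T(W) = 0
(28 + a(z(-1), -6))*T(R(1, -4)) = (28 - 6)*0 = 22*0 = 0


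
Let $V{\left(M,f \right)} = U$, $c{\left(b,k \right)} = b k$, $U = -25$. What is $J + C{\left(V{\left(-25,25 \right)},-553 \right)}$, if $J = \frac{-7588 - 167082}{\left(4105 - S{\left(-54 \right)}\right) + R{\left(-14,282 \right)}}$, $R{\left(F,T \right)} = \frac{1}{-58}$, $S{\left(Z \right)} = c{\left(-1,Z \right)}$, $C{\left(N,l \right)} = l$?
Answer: $- \frac{140062081}{234957} \approx -596.12$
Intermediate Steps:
$V{\left(M,f \right)} = -25$
$S{\left(Z \right)} = - Z$
$R{\left(F,T \right)} = - \frac{1}{58}$
$J = - \frac{10130860}{234957}$ ($J = \frac{-7588 - 167082}{\left(4105 - \left(-1\right) \left(-54\right)\right) - \frac{1}{58}} = - \frac{174670}{\left(4105 - 54\right) - \frac{1}{58}} = - \frac{174670}{4051 - \frac{1}{58}} = - \frac{174670}{\frac{234957}{58}} = \left(-174670\right) \frac{58}{234957} = - \frac{10130860}{234957} \approx -43.118$)
$J + C{\left(V{\left(-25,25 \right)},-553 \right)} = - \frac{10130860}{234957} - 553 = - \frac{140062081}{234957}$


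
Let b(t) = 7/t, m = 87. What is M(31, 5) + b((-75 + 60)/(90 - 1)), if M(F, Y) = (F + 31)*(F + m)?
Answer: 109117/15 ≈ 7274.5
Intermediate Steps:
M(F, Y) = (31 + F)*(87 + F) (M(F, Y) = (F + 31)*(F + 87) = (31 + F)*(87 + F))
M(31, 5) + b((-75 + 60)/(90 - 1)) = (2697 + 31² + 118*31) + 7/(((-75 + 60)/(90 - 1))) = (2697 + 961 + 3658) + 7/((-15/89)) = 7316 + 7/((-15*1/89)) = 7316 + 7/(-15/89) = 7316 + 7*(-89/15) = 7316 - 623/15 = 109117/15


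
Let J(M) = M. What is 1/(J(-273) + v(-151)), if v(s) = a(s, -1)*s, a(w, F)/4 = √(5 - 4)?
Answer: -1/877 ≈ -0.0011403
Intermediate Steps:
a(w, F) = 4 (a(w, F) = 4*√(5 - 4) = 4*√1 = 4*1 = 4)
v(s) = 4*s
1/(J(-273) + v(-151)) = 1/(-273 + 4*(-151)) = 1/(-273 - 604) = 1/(-877) = -1/877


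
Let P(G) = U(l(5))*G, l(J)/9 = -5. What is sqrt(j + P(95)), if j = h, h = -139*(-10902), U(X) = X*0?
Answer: sqrt(1515378) ≈ 1231.0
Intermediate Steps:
l(J) = -45 (l(J) = 9*(-5) = -45)
U(X) = 0
P(G) = 0 (P(G) = 0*G = 0)
h = 1515378
j = 1515378
sqrt(j + P(95)) = sqrt(1515378 + 0) = sqrt(1515378)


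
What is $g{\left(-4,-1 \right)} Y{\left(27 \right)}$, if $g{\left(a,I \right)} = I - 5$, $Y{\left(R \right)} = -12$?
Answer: $72$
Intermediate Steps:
$g{\left(a,I \right)} = -5 + I$
$g{\left(-4,-1 \right)} Y{\left(27 \right)} = \left(-5 - 1\right) \left(-12\right) = \left(-6\right) \left(-12\right) = 72$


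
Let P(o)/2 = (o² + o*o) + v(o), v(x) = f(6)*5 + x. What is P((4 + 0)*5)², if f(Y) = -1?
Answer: 2656900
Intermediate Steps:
v(x) = -5 + x (v(x) = -1*5 + x = -5 + x)
P(o) = -10 + 2*o + 4*o² (P(o) = 2*((o² + o*o) + (-5 + o)) = 2*((o² + o²) + (-5 + o)) = 2*(2*o² + (-5 + o)) = 2*(-5 + o + 2*o²) = -10 + 2*o + 4*o²)
P((4 + 0)*5)² = (-10 + 2*((4 + 0)*5) + 4*((4 + 0)*5)²)² = (-10 + 2*(4*5) + 4*(4*5)²)² = (-10 + 2*20 + 4*20²)² = (-10 + 40 + 4*400)² = (-10 + 40 + 1600)² = 1630² = 2656900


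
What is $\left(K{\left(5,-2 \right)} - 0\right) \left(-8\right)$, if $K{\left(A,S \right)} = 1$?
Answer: $-8$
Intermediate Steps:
$\left(K{\left(5,-2 \right)} - 0\right) \left(-8\right) = \left(1 - 0\right) \left(-8\right) = \left(1 + \left(-7 + 7\right)\right) \left(-8\right) = \left(1 + 0\right) \left(-8\right) = 1 \left(-8\right) = -8$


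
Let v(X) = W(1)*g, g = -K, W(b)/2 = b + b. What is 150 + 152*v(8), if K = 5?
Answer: -2890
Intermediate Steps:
W(b) = 4*b (W(b) = 2*(b + b) = 2*(2*b) = 4*b)
g = -5 (g = -1*5 = -5)
v(X) = -20 (v(X) = (4*1)*(-5) = 4*(-5) = -20)
150 + 152*v(8) = 150 + 152*(-20) = 150 - 3040 = -2890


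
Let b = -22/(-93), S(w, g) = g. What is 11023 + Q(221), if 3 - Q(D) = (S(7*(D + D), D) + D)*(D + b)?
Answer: -8068732/93 ≈ -86761.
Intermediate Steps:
b = 22/93 (b = -22*(-1/93) = 22/93 ≈ 0.23656)
Q(D) = 3 - 2*D*(22/93 + D) (Q(D) = 3 - (D + D)*(D + 22/93) = 3 - 2*D*(22/93 + D))
11023 + Q(221) = 11023 + (3 - 2*221² - 44/93*221) = 11023 + (3 - 2*48841 - 9724/93) = 11023 + (3 - 97682 - 9724/93) = 11023 - 9093871/93 = -8068732/93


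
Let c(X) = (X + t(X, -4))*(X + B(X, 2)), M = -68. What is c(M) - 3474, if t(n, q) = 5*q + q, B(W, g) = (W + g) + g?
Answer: 8670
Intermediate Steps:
B(W, g) = W + 2*g
t(n, q) = 6*q
c(X) = (-24 + X)*(4 + 2*X) (c(X) = (X + 6*(-4))*(X + (X + 2*2)) = (X - 24)*(X + (X + 4)) = (-24 + X)*(X + (4 + X)) = (-24 + X)*(4 + 2*X))
c(M) - 3474 = (-96 - 44*(-68) + 2*(-68)**2) - 3474 = (-96 + 2992 + 2*4624) - 3474 = (-96 + 2992 + 9248) - 3474 = 12144 - 3474 = 8670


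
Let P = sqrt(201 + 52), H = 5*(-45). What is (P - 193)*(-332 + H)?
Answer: 107501 - 557*sqrt(253) ≈ 98641.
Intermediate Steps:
H = -225
P = sqrt(253) ≈ 15.906
(P - 193)*(-332 + H) = (sqrt(253) - 193)*(-332 - 225) = (-193 + sqrt(253))*(-557) = 107501 - 557*sqrt(253)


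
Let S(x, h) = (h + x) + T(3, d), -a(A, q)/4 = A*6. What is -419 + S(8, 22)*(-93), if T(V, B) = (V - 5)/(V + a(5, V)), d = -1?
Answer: -125213/39 ≈ -3210.6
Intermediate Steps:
a(A, q) = -24*A (a(A, q) = -4*A*6 = -24*A)
T(V, B) = (-5 + V)/(-120 + V) (T(V, B) = (V - 5)/(V - 24*5) = (-5 + V)/(V - 120) = (-5 + V)/(-120 + V))
S(x, h) = 2/117 + h + x (S(x, h) = (h + x) + (-5 + 3)/(-120 + 3) = (h + x) - 2/(-117) = (h + x) - 1/117*(-2) = (h + x) + 2/117 = 2/117 + h + x)
-419 + S(8, 22)*(-93) = -419 + (2/117 + 22 + 8)*(-93) = -419 + (3512/117)*(-93) = -419 - 108872/39 = -125213/39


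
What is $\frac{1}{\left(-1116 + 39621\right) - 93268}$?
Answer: $- \frac{1}{54763} \approx -1.826 \cdot 10^{-5}$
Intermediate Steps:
$\frac{1}{\left(-1116 + 39621\right) - 93268} = \frac{1}{38505 - 93268} = \frac{1}{-54763} = - \frac{1}{54763}$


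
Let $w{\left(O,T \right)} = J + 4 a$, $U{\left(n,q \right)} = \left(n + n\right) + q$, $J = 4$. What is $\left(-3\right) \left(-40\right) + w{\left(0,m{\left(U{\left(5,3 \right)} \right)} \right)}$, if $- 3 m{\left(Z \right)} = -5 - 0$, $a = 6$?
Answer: $148$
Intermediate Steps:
$U{\left(n,q \right)} = q + 2 n$ ($U{\left(n,q \right)} = 2 n + q = q + 2 n$)
$m{\left(Z \right)} = \frac{5}{3}$ ($m{\left(Z \right)} = - \frac{-5 - 0}{3} = - \frac{-5 + 0}{3} = \left(- \frac{1}{3}\right) \left(-5\right) = \frac{5}{3}$)
$w{\left(O,T \right)} = 28$ ($w{\left(O,T \right)} = 4 + 4 \cdot 6 = 4 + 24 = 28$)
$\left(-3\right) \left(-40\right) + w{\left(0,m{\left(U{\left(5,3 \right)} \right)} \right)} = \left(-3\right) \left(-40\right) + 28 = 120 + 28 = 148$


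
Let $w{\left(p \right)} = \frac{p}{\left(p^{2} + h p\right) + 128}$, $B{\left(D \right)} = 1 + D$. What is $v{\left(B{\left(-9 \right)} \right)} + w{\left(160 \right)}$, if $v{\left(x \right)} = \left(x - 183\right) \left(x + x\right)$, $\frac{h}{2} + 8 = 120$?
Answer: $\frac{5879749}{1924} \approx 3056.0$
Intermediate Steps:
$h = 224$ ($h = -16 + 2 \cdot 120 = -16 + 240 = 224$)
$w{\left(p \right)} = \frac{p}{128 + p^{2} + 224 p}$ ($w{\left(p \right)} = \frac{p}{\left(p^{2} + 224 p\right) + 128} = \frac{p}{128 + p^{2} + 224 p}$)
$v{\left(x \right)} = 2 x \left(-183 + x\right)$ ($v{\left(x \right)} = \left(-183 + x\right) 2 x = 2 x \left(-183 + x\right)$)
$v{\left(B{\left(-9 \right)} \right)} + w{\left(160 \right)} = 2 \left(1 - 9\right) \left(-183 + \left(1 - 9\right)\right) + \frac{160}{128 + 160^{2} + 224 \cdot 160} = 2 \left(-8\right) \left(-183 - 8\right) + \frac{160}{128 + 25600 + 35840} = 2 \left(-8\right) \left(-191\right) + \frac{160}{61568} = 3056 + 160 \cdot \frac{1}{61568} = 3056 + \frac{5}{1924} = \frac{5879749}{1924}$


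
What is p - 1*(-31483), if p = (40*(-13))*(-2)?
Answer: 32523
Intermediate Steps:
p = 1040 (p = -520*(-2) = 1040)
p - 1*(-31483) = 1040 - 1*(-31483) = 1040 + 31483 = 32523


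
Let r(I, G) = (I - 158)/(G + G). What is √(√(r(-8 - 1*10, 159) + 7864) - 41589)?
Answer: √(-1051411509 + 636*√12424737)/159 ≈ 203.72*I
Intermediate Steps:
r(I, G) = (-158 + I)/(2*G) (r(I, G) = (-158 + I)/((2*G)) = (-158 + I)*(1/(2*G)) = (-158 + I)/(2*G))
√(√(r(-8 - 1*10, 159) + 7864) - 41589) = √(√((½)*(-158 + (-8 - 1*10))/159 + 7864) - 41589) = √(√((½)*(1/159)*(-158 + (-8 - 10)) + 7864) - 41589) = √(√((½)*(1/159)*(-158 - 18) + 7864) - 41589) = √(√((½)*(1/159)*(-176) + 7864) - 41589) = √(√(-88/159 + 7864) - 41589) = √(√(1250288/159) - 41589) = √(4*√12424737/159 - 41589) = √(-41589 + 4*√12424737/159)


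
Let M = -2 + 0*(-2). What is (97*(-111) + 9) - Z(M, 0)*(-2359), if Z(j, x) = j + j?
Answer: -20194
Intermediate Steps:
M = -2 (M = -2 + 0 = -2)
Z(j, x) = 2*j
(97*(-111) + 9) - Z(M, 0)*(-2359) = (97*(-111) + 9) - 2*(-2)*(-2359) = (-10767 + 9) - (-4)*(-2359) = -10758 - 1*9436 = -10758 - 9436 = -20194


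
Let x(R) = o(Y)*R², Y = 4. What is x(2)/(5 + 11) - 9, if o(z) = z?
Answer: -8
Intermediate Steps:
x(R) = 4*R²
x(2)/(5 + 11) - 9 = (4*2²)/(5 + 11) - 9 = (4*4)/16 - 9 = 16*(1/16) - 9 = 1 - 9 = -8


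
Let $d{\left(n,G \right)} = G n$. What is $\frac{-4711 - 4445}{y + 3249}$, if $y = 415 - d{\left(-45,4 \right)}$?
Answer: $- \frac{2289}{961} \approx -2.3819$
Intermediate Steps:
$y = 595$ ($y = 415 - 4 \left(-45\right) = 415 - -180 = 415 + 180 = 595$)
$\frac{-4711 - 4445}{y + 3249} = \frac{-4711 - 4445}{595 + 3249} = - \frac{9156}{3844} = \left(-9156\right) \frac{1}{3844} = - \frac{2289}{961}$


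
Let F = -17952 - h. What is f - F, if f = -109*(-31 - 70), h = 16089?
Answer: 45050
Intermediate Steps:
F = -34041 (F = -17952 - 1*16089 = -17952 - 16089 = -34041)
f = 11009 (f = -109*(-101) = 11009)
f - F = 11009 - 1*(-34041) = 11009 + 34041 = 45050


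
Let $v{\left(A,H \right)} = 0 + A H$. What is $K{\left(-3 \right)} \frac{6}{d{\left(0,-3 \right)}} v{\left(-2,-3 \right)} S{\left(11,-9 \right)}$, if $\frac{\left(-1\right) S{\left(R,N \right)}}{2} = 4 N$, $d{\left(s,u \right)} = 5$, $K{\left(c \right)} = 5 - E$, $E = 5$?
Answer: $0$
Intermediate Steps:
$K{\left(c \right)} = 0$ ($K{\left(c \right)} = 5 - 5 = 0$)
$v{\left(A,H \right)} = A H$
$S{\left(R,N \right)} = - 8 N$ ($S{\left(R,N \right)} = - 2 \cdot 4 N = - 8 N$)
$K{\left(-3 \right)} \frac{6}{d{\left(0,-3 \right)}} v{\left(-2,-3 \right)} S{\left(11,-9 \right)} = 0 \cdot \frac{6}{5} \left(\left(-2\right) \left(-3\right)\right) \left(\left(-8\right) \left(-9\right)\right) = 0 \cdot 6 \cdot \frac{1}{5} \cdot 6 \cdot 72 = 0 \cdot \frac{6}{5} \cdot 6 \cdot 72 = 0 \cdot 6 \cdot 72 = 0 \cdot 72 = 0$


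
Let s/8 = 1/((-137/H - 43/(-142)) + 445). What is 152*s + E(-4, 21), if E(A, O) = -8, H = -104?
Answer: -17403800/3297843 ≈ -5.2773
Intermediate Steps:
s = 59072/3297843 (s = 8/((-137/(-104) - 43/(-142)) + 445) = 8/((-137*(-1/104) - 43*(-1/142)) + 445) = 8/((137/104 + 43/142) + 445) = 8/(11963/7384 + 445) = 8/(3297843/7384) = 8*(7384/3297843) = 59072/3297843 ≈ 0.017912)
152*s + E(-4, 21) = 152*(59072/3297843) - 8 = 8978944/3297843 - 8 = -17403800/3297843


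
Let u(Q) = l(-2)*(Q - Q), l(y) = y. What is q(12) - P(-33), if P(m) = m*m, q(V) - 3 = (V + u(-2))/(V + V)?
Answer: -2171/2 ≈ -1085.5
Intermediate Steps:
u(Q) = 0 (u(Q) = -2*(Q - Q) = -2*0 = 0)
q(V) = 7/2 (q(V) = 3 + (V + 0)/(V + V) = 3 + V/((2*V)) = 3 + V*(1/(2*V)) = 3 + 1/2 = 7/2)
P(m) = m**2
q(12) - P(-33) = 7/2 - 1*(-33)**2 = 7/2 - 1*1089 = 7/2 - 1089 = -2171/2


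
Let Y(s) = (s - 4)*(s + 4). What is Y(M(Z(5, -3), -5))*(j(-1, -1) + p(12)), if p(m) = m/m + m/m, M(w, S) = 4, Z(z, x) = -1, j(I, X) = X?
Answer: 0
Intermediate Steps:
Y(s) = (-4 + s)*(4 + s)
p(m) = 2 (p(m) = 1 + 1 = 2)
Y(M(Z(5, -3), -5))*(j(-1, -1) + p(12)) = (-16 + 4²)*(-1 + 2) = (-16 + 16)*1 = 0*1 = 0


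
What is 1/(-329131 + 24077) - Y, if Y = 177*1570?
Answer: -84771456061/305054 ≈ -2.7789e+5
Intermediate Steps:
Y = 277890
1/(-329131 + 24077) - Y = 1/(-329131 + 24077) - 1*277890 = 1/(-305054) - 277890 = -1/305054 - 277890 = -84771456061/305054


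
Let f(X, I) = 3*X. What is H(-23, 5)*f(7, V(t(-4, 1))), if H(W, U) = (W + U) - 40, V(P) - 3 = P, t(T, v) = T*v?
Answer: -1218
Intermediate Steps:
V(P) = 3 + P
H(W, U) = -40 + U + W (H(W, U) = (U + W) - 40 = -40 + U + W)
H(-23, 5)*f(7, V(t(-4, 1))) = (-40 + 5 - 23)*(3*7) = -58*21 = -1218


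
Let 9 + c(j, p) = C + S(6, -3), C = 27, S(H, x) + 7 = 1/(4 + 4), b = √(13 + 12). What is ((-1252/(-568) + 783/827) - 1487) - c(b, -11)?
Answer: -702243097/469736 ≈ -1495.0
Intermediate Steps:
b = 5 (b = √25 = 5)
S(H, x) = -55/8 (S(H, x) = -7 + 1/(4 + 4) = -7 + 1/8 = -7 + ⅛ = -55/8)
c(j, p) = 89/8 (c(j, p) = -9 + (27 - 55/8) = -9 + 161/8 = 89/8)
((-1252/(-568) + 783/827) - 1487) - c(b, -11) = ((-1252/(-568) + 783/827) - 1487) - 1*89/8 = ((-1252*(-1/568) + 783*(1/827)) - 1487) - 89/8 = ((313/142 + 783/827) - 1487) - 89/8 = (370037/117434 - 1487) - 89/8 = -174254321/117434 - 89/8 = -702243097/469736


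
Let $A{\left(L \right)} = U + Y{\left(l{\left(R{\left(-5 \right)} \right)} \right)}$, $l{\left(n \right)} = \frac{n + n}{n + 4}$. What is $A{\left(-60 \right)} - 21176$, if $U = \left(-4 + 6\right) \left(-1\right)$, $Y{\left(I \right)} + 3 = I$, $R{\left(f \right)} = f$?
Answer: $-21171$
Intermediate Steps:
$l{\left(n \right)} = \frac{2 n}{4 + n}$
$Y{\left(I \right)} = -3 + I$
$U = -2$ ($U = 2 \left(-1\right) = -2$)
$A{\left(L \right)} = 5$ ($A{\left(L \right)} = -2 - \left(3 + \frac{10}{4 - 5}\right) = -2 - \left(3 + \frac{10}{-1}\right) = -2 - \left(3 + 10 \left(-1\right)\right) = -2 + \left(-3 + 10\right) = -2 + 7 = 5$)
$A{\left(-60 \right)} - 21176 = 5 - 21176 = -21171$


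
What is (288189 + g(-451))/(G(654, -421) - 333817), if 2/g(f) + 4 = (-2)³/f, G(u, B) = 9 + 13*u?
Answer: -258793271/292124788 ≈ -0.88590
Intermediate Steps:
g(f) = 2/(-4 - 8/f) (g(f) = 2/(-4 + (-2)³/f) = 2/(-4 - 8/f))
(288189 + g(-451))/(G(654, -421) - 333817) = (288189 - 1*(-451)/(4 + 2*(-451)))/((9 + 13*654) - 333817) = (288189 - 1*(-451)/(4 - 902))/((9 + 8502) - 333817) = (288189 - 1*(-451)/(-898))/(8511 - 333817) = (288189 - 1*(-451)*(-1/898))/(-325306) = (288189 - 451/898)*(-1/325306) = (258793271/898)*(-1/325306) = -258793271/292124788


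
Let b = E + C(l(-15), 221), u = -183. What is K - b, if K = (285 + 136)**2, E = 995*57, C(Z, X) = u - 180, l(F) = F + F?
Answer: 120889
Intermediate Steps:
l(F) = 2*F
C(Z, X) = -363 (C(Z, X) = -183 - 180 = -363)
E = 56715
K = 177241 (K = 421**2 = 177241)
b = 56352 (b = 56715 - 363 = 56352)
K - b = 177241 - 1*56352 = 177241 - 56352 = 120889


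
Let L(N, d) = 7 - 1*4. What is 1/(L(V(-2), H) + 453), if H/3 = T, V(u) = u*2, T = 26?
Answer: 1/456 ≈ 0.0021930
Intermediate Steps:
V(u) = 2*u
H = 78 (H = 3*26 = 78)
L(N, d) = 3 (L(N, d) = 7 - 4 = 3)
1/(L(V(-2), H) + 453) = 1/(3 + 453) = 1/456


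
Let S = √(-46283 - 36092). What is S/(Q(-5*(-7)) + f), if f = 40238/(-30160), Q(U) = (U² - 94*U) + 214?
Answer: -75400*I*√3295/27933199 ≈ -0.15495*I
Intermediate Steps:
S = 5*I*√3295 (S = √(-82375) = 5*I*√3295 ≈ 287.01*I)
Q(U) = 214 + U² - 94*U
f = -20119/15080 (f = 40238*(-1/30160) = -20119/15080 ≈ -1.3342)
S/(Q(-5*(-7)) + f) = (5*I*√3295)/((214 + (-5*(-7))² - (-470)*(-7)) - 20119/15080) = (5*I*√3295)/((214 + 35² - 94*35) - 20119/15080) = (5*I*√3295)/((214 + 1225 - 3290) - 20119/15080) = (5*I*√3295)/(-1851 - 20119/15080) = (5*I*√3295)/(-27933199/15080) = (5*I*√3295)*(-15080/27933199) = -75400*I*√3295/27933199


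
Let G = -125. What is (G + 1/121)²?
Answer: 228735376/14641 ≈ 15623.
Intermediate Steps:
(G + 1/121)² = (-125 + 1/121)² = (-15124/121)² = 228735376/14641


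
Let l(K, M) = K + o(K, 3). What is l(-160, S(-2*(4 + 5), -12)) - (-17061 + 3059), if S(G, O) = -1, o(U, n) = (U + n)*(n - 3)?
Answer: 13842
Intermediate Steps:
o(U, n) = (-3 + n)*(U + n) (o(U, n) = (U + n)*(-3 + n) = (-3 + n)*(U + n))
l(K, M) = K (l(K, M) = K + (3² - 3*K - 3*3 + K*3) = K + (9 - 3*K - 9 + 3*K) = K + 0 = K)
l(-160, S(-2*(4 + 5), -12)) - (-17061 + 3059) = -160 - (-17061 + 3059) = -160 - 1*(-14002) = -160 + 14002 = 13842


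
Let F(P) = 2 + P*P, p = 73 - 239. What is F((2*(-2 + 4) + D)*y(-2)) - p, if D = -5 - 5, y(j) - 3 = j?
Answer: 204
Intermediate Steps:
y(j) = 3 + j
D = -10
p = -166
F(P) = 2 + P²
F((2*(-2 + 4) + D)*y(-2)) - p = (2 + ((2*(-2 + 4) - 10)*(3 - 2))²) - 1*(-166) = (2 + ((2*2 - 10)*1)²) + 166 = (2 + ((4 - 10)*1)²) + 166 = (2 + (-6*1)²) + 166 = (2 + (-6)²) + 166 = (2 + 36) + 166 = 38 + 166 = 204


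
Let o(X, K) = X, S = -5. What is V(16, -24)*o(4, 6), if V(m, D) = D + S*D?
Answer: 384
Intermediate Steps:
V(m, D) = -4*D (V(m, D) = D - 5*D = -4*D)
V(16, -24)*o(4, 6) = -4*(-24)*4 = 96*4 = 384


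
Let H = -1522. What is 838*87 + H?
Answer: 71384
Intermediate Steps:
838*87 + H = 838*87 - 1522 = 72906 - 1522 = 71384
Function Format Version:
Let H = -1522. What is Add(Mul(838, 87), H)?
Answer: 71384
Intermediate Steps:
Add(Mul(838, 87), H) = Add(Mul(838, 87), -1522) = Add(72906, -1522) = 71384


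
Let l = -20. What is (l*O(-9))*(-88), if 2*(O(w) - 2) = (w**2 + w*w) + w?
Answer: 138160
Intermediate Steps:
O(w) = 2 + w**2 + w/2 (O(w) = 2 + ((w**2 + w*w) + w)/2 = 2 + ((w**2 + w**2) + w)/2 = 2 + (2*w**2 + w)/2 = 2 + (w + 2*w**2)/2 = 2 + (w**2 + w/2) = 2 + w**2 + w/2)
(l*O(-9))*(-88) = -20*(2 + (-9)**2 + (1/2)*(-9))*(-88) = -20*(2 + 81 - 9/2)*(-88) = -20*157/2*(-88) = -1570*(-88) = 138160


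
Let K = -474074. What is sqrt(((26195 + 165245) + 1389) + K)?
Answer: I*sqrt(281245) ≈ 530.33*I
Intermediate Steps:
sqrt(((26195 + 165245) + 1389) + K) = sqrt(((26195 + 165245) + 1389) - 474074) = sqrt((191440 + 1389) - 474074) = sqrt(192829 - 474074) = sqrt(-281245) = I*sqrt(281245)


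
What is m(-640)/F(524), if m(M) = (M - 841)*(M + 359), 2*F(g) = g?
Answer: 416161/262 ≈ 1588.4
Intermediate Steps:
F(g) = g/2
m(M) = (-841 + M)*(359 + M)
m(-640)/F(524) = (-301919 + (-640)² - 482*(-640))/(((½)*524)) = (-301919 + 409600 + 308480)/262 = 416161*(1/262) = 416161/262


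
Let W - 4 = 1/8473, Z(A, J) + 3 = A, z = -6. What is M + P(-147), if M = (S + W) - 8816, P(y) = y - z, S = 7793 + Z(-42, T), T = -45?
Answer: -10209964/8473 ≈ -1205.0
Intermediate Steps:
Z(A, J) = -3 + A
W = 33893/8473 (W = 4 + 1/8473 = 33893/8473 ≈ 4.0001)
S = 7748 (S = 7793 + (-3 - 42) = 7793 - 45 = 7748)
P(y) = 6 + y (P(y) = y - 1*(-6) = y + 6 = 6 + y)
M = -9015271/8473 (M = (7748 + 33893/8473) - 8816 = 65682697/8473 - 8816 = -9015271/8473 ≈ -1064.0)
M + P(-147) = -9015271/8473 + (6 - 147) = -9015271/8473 - 141 = -10209964/8473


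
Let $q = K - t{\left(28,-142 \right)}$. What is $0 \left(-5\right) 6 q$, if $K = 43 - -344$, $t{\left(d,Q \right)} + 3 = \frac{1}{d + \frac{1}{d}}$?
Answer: $0$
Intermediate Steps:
$t{\left(d,Q \right)} = -3 + \frac{1}{d + \frac{1}{d}}$
$K = 387$ ($K = 43 + 344 = 387$)
$q = \frac{306122}{785}$ ($q = 387 - \frac{-3 + 28 - 3 \cdot 28^{2}}{1 + 28^{2}} = 387 - \frac{-3 + 28 - 2352}{1 + 784} = 387 - \frac{-3 + 28 - 2352}{785} = 387 - \frac{1}{785} \left(-2327\right) = 387 - - \frac{2327}{785} = 387 + \frac{2327}{785} = \frac{306122}{785} \approx 389.96$)
$0 \left(-5\right) 6 q = 0 \left(-5\right) 6 \cdot \frac{306122}{785} = 0 \cdot 6 \cdot \frac{306122}{785} = 0 \cdot \frac{306122}{785} = 0$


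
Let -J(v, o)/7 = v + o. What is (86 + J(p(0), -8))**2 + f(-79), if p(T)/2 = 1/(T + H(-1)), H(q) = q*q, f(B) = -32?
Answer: 16352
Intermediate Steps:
H(q) = q**2
p(T) = 2/(1 + T) (p(T) = 2/(T + (-1)**2) = 2/(T + 1) = 2/(1 + T))
J(v, o) = -7*o - 7*v (J(v, o) = -7*(v + o) = -7*(o + v) = -7*o - 7*v)
(86 + J(p(0), -8))**2 + f(-79) = (86 + (-7*(-8) - 14/(1 + 0)))**2 - 32 = (86 + (56 - 14/1))**2 - 32 = (86 + (56 - 14))**2 - 32 = (86 + 42)**2 - 32 = 128**2 - 32 = 16384 - 32 = 16352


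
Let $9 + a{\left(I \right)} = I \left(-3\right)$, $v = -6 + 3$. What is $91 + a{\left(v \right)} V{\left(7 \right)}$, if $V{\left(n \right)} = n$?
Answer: $91$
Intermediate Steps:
$v = -3$
$a{\left(I \right)} = -9 - 3 I$ ($a{\left(I \right)} = -9 + I \left(-3\right) = -9 - 3 I$)
$91 + a{\left(v \right)} V{\left(7 \right)} = 91 + \left(-9 - -9\right) 7 = 91 + \left(-9 + 9\right) 7 = 91 + 0 \cdot 7 = 91 + 0 = 91$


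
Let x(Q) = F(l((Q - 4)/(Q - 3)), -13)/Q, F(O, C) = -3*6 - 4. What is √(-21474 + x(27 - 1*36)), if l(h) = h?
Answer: 2*I*√48311/3 ≈ 146.53*I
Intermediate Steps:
F(O, C) = -22 (F(O, C) = -18 - 4 = -22)
x(Q) = -22/Q
√(-21474 + x(27 - 1*36)) = √(-21474 - 22/(27 - 1*36)) = √(-21474 - 22/(27 - 36)) = √(-21474 - 22/(-9)) = √(-21474 - 22*(-⅑)) = √(-21474 + 22/9) = √(-193244/9) = 2*I*√48311/3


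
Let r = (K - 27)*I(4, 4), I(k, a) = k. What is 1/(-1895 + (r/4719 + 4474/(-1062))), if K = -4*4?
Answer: -835263/1586372630 ≈ -0.00052652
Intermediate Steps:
K = -16
r = -172 (r = (-16 - 27)*4 = -43*4 = -172)
1/(-1895 + (r/4719 + 4474/(-1062))) = 1/(-1895 + (-172/4719 + 4474/(-1062))) = 1/(-1895 + (-172*1/4719 + 4474*(-1/1062))) = 1/(-1895 + (-172/4719 - 2237/531)) = 1/(-1895 - 3549245/835263) = 1/(-1586372630/835263) = -835263/1586372630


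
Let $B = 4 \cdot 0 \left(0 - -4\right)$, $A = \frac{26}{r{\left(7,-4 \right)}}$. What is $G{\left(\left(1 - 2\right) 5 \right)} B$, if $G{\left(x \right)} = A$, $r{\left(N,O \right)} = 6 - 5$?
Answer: $0$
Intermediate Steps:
$r{\left(N,O \right)} = 1$
$A = 26$ ($A = \frac{26}{1} = 26 \cdot 1 = 26$)
$G{\left(x \right)} = 26$
$B = 0$ ($B = 0 \left(0 + 4\right) = 0 \cdot 4 = 0$)
$G{\left(\left(1 - 2\right) 5 \right)} B = 26 \cdot 0 = 0$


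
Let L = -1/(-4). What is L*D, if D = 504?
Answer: 126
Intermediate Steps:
L = ¼ (L = -1*(-¼) = ¼ ≈ 0.25000)
L*D = (¼)*504 = 126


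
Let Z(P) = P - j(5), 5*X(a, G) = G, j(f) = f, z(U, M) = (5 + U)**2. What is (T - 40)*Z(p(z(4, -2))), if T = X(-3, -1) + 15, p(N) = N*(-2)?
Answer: 21042/5 ≈ 4208.4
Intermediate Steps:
X(a, G) = G/5
p(N) = -2*N
T = 74/5 (T = (1/5)*(-1) + 15 = -1/5 + 15 = 74/5 ≈ 14.800)
Z(P) = -5 + P (Z(P) = P - 1*5 = P - 5 = -5 + P)
(T - 40)*Z(p(z(4, -2))) = (74/5 - 40)*(-5 - 2*(5 + 4)**2) = -126*(-5 - 2*9**2)/5 = -126*(-5 - 2*81)/5 = -126*(-5 - 162)/5 = -126/5*(-167) = 21042/5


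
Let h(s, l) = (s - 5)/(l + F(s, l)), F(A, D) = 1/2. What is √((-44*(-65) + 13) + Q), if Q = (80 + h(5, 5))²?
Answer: √9273 ≈ 96.296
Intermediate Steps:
F(A, D) = ½
h(s, l) = (-5 + s)/(½ + l) (h(s, l) = (s - 5)/(l + ½) = (-5 + s)/(½ + l))
Q = 6400 (Q = (80 + 2*(-5 + 5)/(1 + 2*5))² = (80 + 2*0/(1 + 10))² = (80 + 2*0/11)² = (80 + 2*(1/11)*0)² = (80 + 0)² = 80² = 6400)
√((-44*(-65) + 13) + Q) = √((-44*(-65) + 13) + 6400) = √((2860 + 13) + 6400) = √(2873 + 6400) = √9273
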